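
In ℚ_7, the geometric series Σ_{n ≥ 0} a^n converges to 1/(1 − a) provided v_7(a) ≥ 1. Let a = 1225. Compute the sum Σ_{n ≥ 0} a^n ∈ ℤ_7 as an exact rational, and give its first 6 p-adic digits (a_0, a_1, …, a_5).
Σ a^n = 1/(1 − a) = -1/1224;  first 6 digits = (1, 0, 4, 3, 2, 5)

v_7(a) = 2 ≥ 1, so the series converges in ℤ_7 to 1/(1 − a) = 1/(1 − 1225) = -1/1224. Expand this rational in ℤ_7: compute digits iteratively via d_i = x_i mod 7, x_{i+1} = (x_i − d_i)/7. The first 6 digits are (1, 0, 4, 3, 2, 5).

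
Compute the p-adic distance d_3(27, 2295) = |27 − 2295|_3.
d_3(27, 2295) = 1/81

Step 1 — x − y = 27 − 2295 = -2268. Step 2 — v_3(-2268) = 4 (factor: -2268 = −(3^4 · 28); the sign does not affect v_p). Step 3 — |x − y|_3 = 3^{-4} = 1/81.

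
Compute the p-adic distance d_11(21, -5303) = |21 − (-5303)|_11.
d_11(21, -5303) = 1/1331

Step 1 — x − y = 21 − (-5303) = 5324. Step 2 — v_11(5324) = 3 (factor: 5324 = (11^3 · 4); the sign does not affect v_p). Step 3 — |x − y|_11 = 11^{-3} = 1/1331.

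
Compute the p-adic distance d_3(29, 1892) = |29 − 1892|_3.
d_3(29, 1892) = 1/81

Step 1 — x − y = 29 − 1892 = -1863. Step 2 — v_3(-1863) = 4 (factor: -1863 = −(3^4 · 23); the sign does not affect v_p). Step 3 — |x − y|_3 = 3^{-4} = 1/81.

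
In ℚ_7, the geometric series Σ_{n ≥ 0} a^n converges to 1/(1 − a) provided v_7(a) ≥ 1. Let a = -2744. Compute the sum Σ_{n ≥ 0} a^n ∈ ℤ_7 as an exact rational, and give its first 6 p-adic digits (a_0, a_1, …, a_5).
Σ a^n = 1/(1 − a) = 1/2745;  first 6 digits = (1, 0, 0, 6, 5, 6)

v_7(a) = 3 ≥ 1, so the series converges in ℤ_7 to 1/(1 − a) = 1/(1 − (-2744)) = 1/2745. Expand this rational in ℤ_7: compute digits iteratively via d_i = x_i mod 7, x_{i+1} = (x_i − d_i)/7. The first 6 digits are (1, 0, 0, 6, 5, 6).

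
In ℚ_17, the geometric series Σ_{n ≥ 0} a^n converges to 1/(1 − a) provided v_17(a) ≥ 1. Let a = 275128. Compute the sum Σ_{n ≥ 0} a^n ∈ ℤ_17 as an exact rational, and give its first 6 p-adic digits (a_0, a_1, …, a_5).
Σ a^n = 1/(1 − a) = -1/275127;  first 6 digits = (1, 0, 0, 5, 3, 0)

v_17(a) = 3 ≥ 1, so the series converges in ℤ_17 to 1/(1 − a) = 1/(1 − 275128) = -1/275127. Expand this rational in ℤ_17: compute digits iteratively via d_i = x_i mod 17, x_{i+1} = (x_i − d_i)/17. The first 6 digits are (1, 0, 0, 5, 3, 0).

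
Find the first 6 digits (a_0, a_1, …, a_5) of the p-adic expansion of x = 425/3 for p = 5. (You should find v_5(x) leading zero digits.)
(a_0, …, a_5) = (0, 0, 4, 2, 3, 1)

v_5(425/3) = 2, so a_0 = ... = a_1 = 0. Factor out: x = 5^2 · u with u = 17/3 a unit in ℤ_5. Expand u iteratively via a_{v+i} = u_i mod 5, u_{i+1} = (u_i − a_{v+i})/5:
  u_0 = 17/3;  a_2 = 4;  u_1 = (u_0 − 4)/5 = 1/3
  u_1 = 1/3;  a_3 = 2;  u_2 = (u_1 − 2)/5 = -1/3
  u_2 = -1/3;  a_4 = 3;  u_3 = (u_2 − 3)/5 = -2/3
  u_3 = -2/3;  a_5 = 1;  u_4 = (u_3 − 1)/5 = -1/3
Digits: (0, 0, 4, 2, 3, 1).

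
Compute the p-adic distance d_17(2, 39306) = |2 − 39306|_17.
d_17(2, 39306) = 1/4913

Step 1 — x − y = 2 − 39306 = -39304. Step 2 — v_17(-39304) = 3 (factor: -39304 = −(17^3 · 8); the sign does not affect v_p). Step 3 — |x − y|_17 = 17^{-3} = 1/4913.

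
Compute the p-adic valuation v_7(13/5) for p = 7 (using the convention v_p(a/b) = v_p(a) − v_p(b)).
v_7(13/5) = 0

Factor powers of 7 from the numerator and denominator of the reduced fraction: 13 = 7^0 · 13 and 5 = 7^0 · 5. Apply v_p(a/b) = v_p(a) − v_p(b): v_7(13/5) = 0 − 0 = 0.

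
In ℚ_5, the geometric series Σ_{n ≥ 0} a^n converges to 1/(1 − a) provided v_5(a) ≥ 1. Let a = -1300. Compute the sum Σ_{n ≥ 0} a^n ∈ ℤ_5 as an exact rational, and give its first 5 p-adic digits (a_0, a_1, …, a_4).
Σ a^n = 1/(1 − a) = 1/1301;  first 5 digits = (1, 0, 3, 4, 1)

v_5(a) = 2 ≥ 1, so the series converges in ℤ_5 to 1/(1 − a) = 1/(1 − (-1300)) = 1/1301. Expand this rational in ℤ_5: compute digits iteratively via d_i = x_i mod 5, x_{i+1} = (x_i − d_i)/5. The first 5 digits are (1, 0, 3, 4, 1).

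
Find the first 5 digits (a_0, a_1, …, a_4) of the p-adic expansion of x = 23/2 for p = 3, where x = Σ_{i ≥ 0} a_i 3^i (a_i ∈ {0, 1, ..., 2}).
(a_0, …, a_4) = (1, 2, 2, 1, 1)

v_3(23/2) = 0 (numerator and denominator both coprime to 3), so x ∈ ℤ_3^×. Compute digits iteratively via a_i = x_i mod 3, x_{i+1} = (x_i − a_i)/3, with x_0 = x:
  x_0 = 23/2;  a_0 = 1;  x_1 = (x_0 − 1)/3 = 7/2
  x_1 = 7/2;  a_1 = 2;  x_2 = (x_1 − 2)/3 = 1/2
  x_2 = 1/2;  a_2 = 2;  x_3 = (x_2 − 2)/3 = -1/2
  x_3 = -1/2;  a_3 = 1;  x_4 = (x_3 − 1)/3 = -1/2
  x_4 = -1/2;  a_4 = 1;  x_5 = (x_4 − 1)/3 = -1/2
Digits: (1, 2, 2, 1, 1).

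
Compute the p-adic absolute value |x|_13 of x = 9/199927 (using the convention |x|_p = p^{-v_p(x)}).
|9/199927|_13 = 28561

Step 1 — compute v_13(x) by factoring powers of 13 out of the numerator and denominator: v_13(9/199927) = -4. Step 2 — apply |x|_p = p^{-v_p(x)} = 13^{4} = 28561.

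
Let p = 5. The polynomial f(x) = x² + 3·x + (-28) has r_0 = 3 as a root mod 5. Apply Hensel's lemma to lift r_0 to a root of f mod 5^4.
r_3 = 618 (mod 625)

Hensel: r_{i+1} = r_i − f(r_i)·(f′(r_i))^{-1} mod 5^{i+2}, f′(x) = 2x + 3. Iterate:
  r_0 = 3 (mod 5)
  r_1 = 18 (mod 25)
  r_2 = 118 (mod 125)
  r_3 = 618 (mod 625)
Final: r = 618 satisfies f(r) ≡ 0 mod 5^4.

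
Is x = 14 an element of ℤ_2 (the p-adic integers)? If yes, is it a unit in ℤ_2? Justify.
x ∈ ℤ_2 but not a unit; v_2(x) = 1 > 0

ℤ_2 = {x ∈ ℚ_2 : v_2(x) ≥ 0} and ℤ_2^× = {x ∈ ℤ_2 : v_2(x) = 0}. Here v_2(14) = v_2(num) − v_2(den) = 1; compare against these criteria.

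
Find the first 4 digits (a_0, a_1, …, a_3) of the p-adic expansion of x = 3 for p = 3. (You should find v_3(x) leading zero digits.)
(a_0, …, a_3) = (0, 1, 0, 0)

v_3(3) = 1, so a_0 = ... = a_0 = 0. Factor out: x = 3^1 · u with u = 1 a unit in ℤ_3. Expand u iteratively via a_{v+i} = u_i mod 3, u_{i+1} = (u_i − a_{v+i})/3:
  u_0 = 1;  a_1 = 1;  u_1 = (u_0 − 1)/3 = 0
  u_1 = 0;  a_2 = 0;  u_2 = (u_1 − 0)/3 = 0
  u_2 = 0;  a_3 = 0;  u_3 = (u_2 − 0)/3 = 0
Digits: (0, 1, 0, 0).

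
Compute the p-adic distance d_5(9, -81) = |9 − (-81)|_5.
d_5(9, -81) = 1/5

Step 1 — x − y = 9 − (-81) = 90. Step 2 — v_5(90) = 1 (factor: 90 = (5^1 · 18); the sign does not affect v_p). Step 3 — |x − y|_5 = 5^{-1} = 1/5.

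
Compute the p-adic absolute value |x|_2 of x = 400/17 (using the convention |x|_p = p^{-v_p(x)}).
|400/17|_2 = 1/16

Step 1 — compute v_2(x) by factoring powers of 2 out of the numerator and denominator: v_2(400/17) = 4. Step 2 — apply |x|_p = p^{-v_p(x)} = 2^{-4} = 1/16.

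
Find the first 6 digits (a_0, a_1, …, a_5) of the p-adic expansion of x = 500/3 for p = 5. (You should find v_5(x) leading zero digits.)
(a_0, …, a_5) = (0, 0, 0, 3, 3, 1)

v_5(500/3) = 3, so a_0 = ... = a_2 = 0. Factor out: x = 5^3 · u with u = 4/3 a unit in ℤ_5. Expand u iteratively via a_{v+i} = u_i mod 5, u_{i+1} = (u_i − a_{v+i})/5:
  u_0 = 4/3;  a_3 = 3;  u_1 = (u_0 − 3)/5 = -1/3
  u_1 = -1/3;  a_4 = 3;  u_2 = (u_1 − 3)/5 = -2/3
  u_2 = -2/3;  a_5 = 1;  u_3 = (u_2 − 1)/5 = -1/3
Digits: (0, 0, 0, 3, 3, 1).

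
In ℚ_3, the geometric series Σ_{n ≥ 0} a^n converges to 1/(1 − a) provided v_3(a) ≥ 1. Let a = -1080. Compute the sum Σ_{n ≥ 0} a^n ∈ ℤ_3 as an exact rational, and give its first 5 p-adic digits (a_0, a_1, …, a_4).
Σ a^n = 1/(1 − a) = 1/1081;  first 5 digits = (1, 0, 0, 2, 1)

v_3(a) = 3 ≥ 1, so the series converges in ℤ_3 to 1/(1 − a) = 1/(1 − (-1080)) = 1/1081. Expand this rational in ℤ_3: compute digits iteratively via d_i = x_i mod 3, x_{i+1} = (x_i − d_i)/3. The first 5 digits are (1, 0, 0, 2, 1).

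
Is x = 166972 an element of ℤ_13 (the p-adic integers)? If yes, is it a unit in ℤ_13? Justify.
x ∈ ℤ_13 but not a unit; v_13(x) = 3 > 0

ℤ_13 = {x ∈ ℚ_13 : v_13(x) ≥ 0} and ℤ_13^× = {x ∈ ℤ_13 : v_13(x) = 0}. Here v_13(166972) = v_13(num) − v_13(den) = 3; compare against these criteria.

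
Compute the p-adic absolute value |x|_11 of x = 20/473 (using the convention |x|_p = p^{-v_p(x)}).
|20/473|_11 = 11

Step 1 — compute v_11(x) by factoring powers of 11 out of the numerator and denominator: v_11(20/473) = -1. Step 2 — apply |x|_p = p^{-v_p(x)} = 11^{1} = 11.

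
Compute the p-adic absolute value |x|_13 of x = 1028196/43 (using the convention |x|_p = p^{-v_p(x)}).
|1028196/43|_13 = 1/28561

Step 1 — compute v_13(x) by factoring powers of 13 out of the numerator and denominator: v_13(1028196/43) = 4. Step 2 — apply |x|_p = p^{-v_p(x)} = 13^{-4} = 1/28561.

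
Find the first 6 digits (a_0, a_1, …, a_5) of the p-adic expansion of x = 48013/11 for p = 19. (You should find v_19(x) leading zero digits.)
(a_0, …, a_5) = (0, 0, 0, 11, 15, 13)

v_19(48013/11) = 3, so a_0 = ... = a_2 = 0. Factor out: x = 19^3 · u with u = 7/11 a unit in ℤ_19. Expand u iteratively via a_{v+i} = u_i mod 19, u_{i+1} = (u_i − a_{v+i})/19:
  u_0 = 7/11;  a_3 = 11;  u_1 = (u_0 − 11)/19 = -6/11
  u_1 = -6/11;  a_4 = 15;  u_2 = (u_1 − 15)/19 = -9/11
  u_2 = -9/11;  a_5 = 13;  u_3 = (u_2 − 13)/19 = -8/11
Digits: (0, 0, 0, 11, 15, 13).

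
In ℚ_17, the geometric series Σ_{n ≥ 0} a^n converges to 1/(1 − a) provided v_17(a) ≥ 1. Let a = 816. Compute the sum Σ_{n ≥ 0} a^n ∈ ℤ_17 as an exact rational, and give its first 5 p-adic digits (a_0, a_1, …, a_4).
Σ a^n = 1/(1 − a) = -1/815;  first 5 digits = (1, 14, 11, 6, 15)

v_17(a) = 1 ≥ 1, so the series converges in ℤ_17 to 1/(1 − a) = 1/(1 − 816) = -1/815. Expand this rational in ℤ_17: compute digits iteratively via d_i = x_i mod 17, x_{i+1} = (x_i − d_i)/17. The first 5 digits are (1, 14, 11, 6, 15).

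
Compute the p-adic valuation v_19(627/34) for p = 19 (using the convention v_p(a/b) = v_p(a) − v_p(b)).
v_19(627/34) = 1

Factor powers of 19 from the numerator and denominator of the reduced fraction: 627 = 19^1 · 33 and 34 = 19^0 · 34. Apply v_p(a/b) = v_p(a) − v_p(b): v_19(627/34) = 1 − 0 = 1.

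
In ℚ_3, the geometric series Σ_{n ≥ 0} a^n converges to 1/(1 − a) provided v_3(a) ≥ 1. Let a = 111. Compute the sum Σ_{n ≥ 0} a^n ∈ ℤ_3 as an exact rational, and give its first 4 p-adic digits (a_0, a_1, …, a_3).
Σ a^n = 1/(1 − a) = -1/110;  first 4 digits = (1, 1, 1, 2)

v_3(a) = 1 ≥ 1, so the series converges in ℤ_3 to 1/(1 − a) = 1/(1 − 111) = -1/110. Expand this rational in ℤ_3: compute digits iteratively via d_i = x_i mod 3, x_{i+1} = (x_i − d_i)/3. The first 4 digits are (1, 1, 1, 2).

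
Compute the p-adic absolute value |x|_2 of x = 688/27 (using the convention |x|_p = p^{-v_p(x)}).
|688/27|_2 = 1/16

Step 1 — compute v_2(x) by factoring powers of 2 out of the numerator and denominator: v_2(688/27) = 4. Step 2 — apply |x|_p = p^{-v_p(x)} = 2^{-4} = 1/16.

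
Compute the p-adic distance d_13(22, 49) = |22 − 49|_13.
d_13(22, 49) = 1

Step 1 — x − y = 22 − 49 = -27. Step 2 — v_13(-27) = 0 (factor: -27 = −(13^0 · 27); the sign does not affect v_p). Step 3 — |x − y|_13 = 13^{0} = 1.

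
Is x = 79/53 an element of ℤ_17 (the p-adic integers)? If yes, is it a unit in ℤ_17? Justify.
x ∈ ℤ_17^× (unit); v_17(x) = 0

ℤ_17 = {x ∈ ℚ_17 : v_17(x) ≥ 0} and ℤ_17^× = {x ∈ ℤ_17 : v_17(x) = 0}. Here v_17(79/53) = v_17(num) − v_17(den) = 0; compare against these criteria.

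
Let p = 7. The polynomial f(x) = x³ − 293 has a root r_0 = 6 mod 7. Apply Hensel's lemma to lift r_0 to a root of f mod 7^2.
r_1 = 48 (mod 49)

Hensel: r_{i+1} = r_i − f(r_i)/f′(r_i) mod 7^{i+2}, where f′(x) = 3x². Iterate:
  r_0 = 6 (mod 7)
  r_1 = 48 (mod 49)
Final: r = 48 with f(r) ≡ 0 mod 7^2.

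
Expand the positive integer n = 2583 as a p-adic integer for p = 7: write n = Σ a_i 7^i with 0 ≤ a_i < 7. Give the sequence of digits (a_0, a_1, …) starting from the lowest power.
(a_0, a_1, …) = (0, 5, 3, 0, 1)

Repeated division by 7 gives the digits low-to-high: 2583 = 5·7^1 + 3·7^2 + 1·7^4. Digit sequence: (0, 5, 3, 0, 1).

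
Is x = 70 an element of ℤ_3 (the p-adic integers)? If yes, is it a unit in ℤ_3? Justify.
x ∈ ℤ_3^× (unit); v_3(x) = 0

ℤ_3 = {x ∈ ℚ_3 : v_3(x) ≥ 0} and ℤ_3^× = {x ∈ ℤ_3 : v_3(x) = 0}. Here v_3(70) = v_3(num) − v_3(den) = 0; compare against these criteria.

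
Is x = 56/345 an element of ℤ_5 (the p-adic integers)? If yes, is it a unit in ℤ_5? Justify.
x ∉ ℤ_5 (v_5(x) = -1 < 0)

ℤ_5 = {x ∈ ℚ_5 : v_5(x) ≥ 0} and ℤ_5^× = {x ∈ ℤ_5 : v_5(x) = 0}. Here v_5(56/345) = v_5(num) − v_5(den) = -1; compare against these criteria.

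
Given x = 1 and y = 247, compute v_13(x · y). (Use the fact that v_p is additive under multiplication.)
v_13(247) = 1

v_p(x) = 0 (factor: 1 = 13^0 · 1); v_p(y) = 1 (factor: 247 = 13^1 · 19). Additivity: v_p(xy) = v_p(x) + v_p(y) = 0 + 1 = 1. (Direct check: xy = 247 = 13^1 · (19).)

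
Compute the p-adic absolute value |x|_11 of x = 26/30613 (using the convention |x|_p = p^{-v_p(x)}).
|26/30613|_11 = 1331

Step 1 — compute v_11(x) by factoring powers of 11 out of the numerator and denominator: v_11(26/30613) = -3. Step 2 — apply |x|_p = p^{-v_p(x)} = 11^{3} = 1331.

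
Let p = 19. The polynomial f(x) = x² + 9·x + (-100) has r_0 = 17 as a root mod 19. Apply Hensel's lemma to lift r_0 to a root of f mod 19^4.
r_3 = 17421 (mod 130321)

Hensel: r_{i+1} = r_i − f(r_i)·(f′(r_i))^{-1} mod 19^{i+2}, f′(x) = 2x + 9. Iterate:
  r_0 = 17 (mod 19)
  r_1 = 93 (mod 361)
  r_2 = 3703 (mod 6859)
  r_3 = 17421 (mod 130321)
Final: r = 17421 satisfies f(r) ≡ 0 mod 19^4.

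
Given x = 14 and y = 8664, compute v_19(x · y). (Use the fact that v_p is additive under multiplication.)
v_19(121296) = 2

v_p(x) = 0 (factor: 14 = 19^0 · 14); v_p(y) = 2 (factor: 8664 = 19^2 · 24). Additivity: v_p(xy) = v_p(x) + v_p(y) = 0 + 2 = 2. (Direct check: xy = 121296 = 19^2 · (336).)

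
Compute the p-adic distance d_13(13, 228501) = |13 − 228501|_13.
d_13(13, 228501) = 1/28561

Step 1 — x − y = 13 − 228501 = -228488. Step 2 — v_13(-228488) = 4 (factor: -228488 = −(13^4 · 8); the sign does not affect v_p). Step 3 — |x − y|_13 = 13^{-4} = 1/28561.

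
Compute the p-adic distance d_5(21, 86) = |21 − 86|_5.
d_5(21, 86) = 1/5

Step 1 — x − y = 21 − 86 = -65. Step 2 — v_5(-65) = 1 (factor: -65 = −(5^1 · 13); the sign does not affect v_p). Step 3 — |x − y|_5 = 5^{-1} = 1/5.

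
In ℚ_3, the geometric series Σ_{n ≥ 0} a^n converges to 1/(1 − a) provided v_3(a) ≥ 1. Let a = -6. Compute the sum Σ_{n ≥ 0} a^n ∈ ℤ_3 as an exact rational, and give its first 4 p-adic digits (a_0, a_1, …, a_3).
Σ a^n = 1/(1 − a) = 1/7;  first 4 digits = (1, 1, 0, 2)

v_3(a) = 1 ≥ 1, so the series converges in ℤ_3 to 1/(1 − a) = 1/(1 − (-6)) = 1/7. Expand this rational in ℤ_3: compute digits iteratively via d_i = x_i mod 3, x_{i+1} = (x_i − d_i)/3. The first 4 digits are (1, 1, 0, 2).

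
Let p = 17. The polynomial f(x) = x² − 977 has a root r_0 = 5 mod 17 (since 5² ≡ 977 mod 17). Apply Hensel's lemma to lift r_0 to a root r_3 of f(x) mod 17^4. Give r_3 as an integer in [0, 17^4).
r_3 = 61137 (mod 83521)

Hensel's recurrence: r_{i+1} = r_i − f(r_i)·(f′(r_i))^{-1} mod 17^{i+2}, with f′(x) = 2x. Iterate:
  r_0 = 5 (mod 17)
  r_1 = 158 (mod 289)
  r_2 = 2181 (mod 4913)
  r_3 = 61137 (mod 83521)
Final: r_3 = 61137, and one checks f(r_3) ≡ 0 mod 17^4.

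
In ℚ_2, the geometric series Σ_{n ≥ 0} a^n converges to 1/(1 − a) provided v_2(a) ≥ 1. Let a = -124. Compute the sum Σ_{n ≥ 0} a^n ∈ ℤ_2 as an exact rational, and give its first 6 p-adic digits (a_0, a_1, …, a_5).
Σ a^n = 1/(1 − a) = 1/125;  first 6 digits = (1, 0, 1, 0, 1, 0)

v_2(a) = 2 ≥ 1, so the series converges in ℤ_2 to 1/(1 − a) = 1/(1 − (-124)) = 1/125. Expand this rational in ℤ_2: compute digits iteratively via d_i = x_i mod 2, x_{i+1} = (x_i − d_i)/2. The first 6 digits are (1, 0, 1, 0, 1, 0).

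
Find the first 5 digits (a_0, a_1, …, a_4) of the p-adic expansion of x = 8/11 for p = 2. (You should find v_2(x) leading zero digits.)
(a_0, …, a_4) = (0, 0, 0, 1, 1)

v_2(8/11) = 3, so a_0 = ... = a_2 = 0. Factor out: x = 2^3 · u with u = 1/11 a unit in ℤ_2. Expand u iteratively via a_{v+i} = u_i mod 2, u_{i+1} = (u_i − a_{v+i})/2:
  u_0 = 1/11;  a_3 = 1;  u_1 = (u_0 − 1)/2 = -5/11
  u_1 = -5/11;  a_4 = 1;  u_2 = (u_1 − 1)/2 = -8/11
Digits: (0, 0, 0, 1, 1).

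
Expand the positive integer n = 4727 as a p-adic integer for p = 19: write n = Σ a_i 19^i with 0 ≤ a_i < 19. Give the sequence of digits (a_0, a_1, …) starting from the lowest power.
(a_0, a_1, …) = (15, 1, 13)

Repeated division by 19 gives the digits low-to-high: 4727 = 15 + 1·19^1 + 13·19^2. Digit sequence: (15, 1, 13).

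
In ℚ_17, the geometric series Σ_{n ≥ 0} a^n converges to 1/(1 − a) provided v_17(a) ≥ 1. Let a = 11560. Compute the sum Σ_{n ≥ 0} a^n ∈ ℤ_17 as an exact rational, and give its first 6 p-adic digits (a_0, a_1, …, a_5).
Σ a^n = 1/(1 − a) = -1/11559;  first 6 digits = (1, 0, 6, 2, 2, 9)

v_17(a) = 2 ≥ 1, so the series converges in ℤ_17 to 1/(1 − a) = 1/(1 − 11560) = -1/11559. Expand this rational in ℤ_17: compute digits iteratively via d_i = x_i mod 17, x_{i+1} = (x_i − d_i)/17. The first 6 digits are (1, 0, 6, 2, 2, 9).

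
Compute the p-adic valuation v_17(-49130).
v_17(-49130) = 3

v_17(n) is the largest exponent k such that 17^k divides n. Factor out: -49130 = -17^3 · 10. (Sign doesn't affect v_p.) So v_17(-49130) = 3.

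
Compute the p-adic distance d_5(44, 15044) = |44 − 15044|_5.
d_5(44, 15044) = 1/625

Step 1 — x − y = 44 − 15044 = -15000. Step 2 — v_5(-15000) = 4 (factor: -15000 = −(5^4 · 24); the sign does not affect v_p). Step 3 — |x − y|_5 = 5^{-4} = 1/625.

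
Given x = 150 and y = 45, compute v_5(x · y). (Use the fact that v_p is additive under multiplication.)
v_5(6750) = 3

v_p(x) = 2 (factor: 150 = 5^2 · 6); v_p(y) = 1 (factor: 45 = 5^1 · 9). Additivity: v_p(xy) = v_p(x) + v_p(y) = 2 + 1 = 3. (Direct check: xy = 6750 = 5^3 · (54).)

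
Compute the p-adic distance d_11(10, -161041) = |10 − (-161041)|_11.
d_11(10, -161041) = 1/161051

Step 1 — x − y = 10 − (-161041) = 161051. Step 2 — v_11(161051) = 5 (factor: 161051 = (11^5 · 1); the sign does not affect v_p). Step 3 — |x − y|_11 = 11^{-5} = 1/161051.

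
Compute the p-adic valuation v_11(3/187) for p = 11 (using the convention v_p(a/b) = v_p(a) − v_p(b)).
v_11(3/187) = -1

Factor powers of 11 from the numerator and denominator of the reduced fraction: 3 = 11^0 · 3 and 187 = 11^1 · 17. Apply v_p(a/b) = v_p(a) − v_p(b): v_11(3/187) = 0 − 1 = -1.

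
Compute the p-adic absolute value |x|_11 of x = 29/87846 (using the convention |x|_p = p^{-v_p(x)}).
|29/87846|_11 = 14641

Step 1 — compute v_11(x) by factoring powers of 11 out of the numerator and denominator: v_11(29/87846) = -4. Step 2 — apply |x|_p = p^{-v_p(x)} = 11^{4} = 14641.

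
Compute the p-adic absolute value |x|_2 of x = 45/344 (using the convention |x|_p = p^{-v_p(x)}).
|45/344|_2 = 8

Step 1 — compute v_2(x) by factoring powers of 2 out of the numerator and denominator: v_2(45/344) = -3. Step 2 — apply |x|_p = p^{-v_p(x)} = 2^{3} = 8.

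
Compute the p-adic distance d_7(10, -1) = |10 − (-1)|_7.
d_7(10, -1) = 1

Step 1 — x − y = 10 − (-1) = 11. Step 2 — v_7(11) = 0 (factor: 11 = (7^0 · 11); the sign does not affect v_p). Step 3 — |x − y|_7 = 7^{0} = 1.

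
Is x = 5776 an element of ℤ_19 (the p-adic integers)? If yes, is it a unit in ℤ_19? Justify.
x ∈ ℤ_19 but not a unit; v_19(x) = 2 > 0

ℤ_19 = {x ∈ ℚ_19 : v_19(x) ≥ 0} and ℤ_19^× = {x ∈ ℤ_19 : v_19(x) = 0}. Here v_19(5776) = v_19(num) − v_19(den) = 2; compare against these criteria.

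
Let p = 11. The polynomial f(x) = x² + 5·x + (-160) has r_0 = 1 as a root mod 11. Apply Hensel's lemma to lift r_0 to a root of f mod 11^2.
r_1 = 23 (mod 121)

Hensel: r_{i+1} = r_i − f(r_i)·(f′(r_i))^{-1} mod 11^{i+2}, f′(x) = 2x + 5. Iterate:
  r_0 = 1 (mod 11)
  r_1 = 23 (mod 121)
Final: r = 23 satisfies f(r) ≡ 0 mod 11^2.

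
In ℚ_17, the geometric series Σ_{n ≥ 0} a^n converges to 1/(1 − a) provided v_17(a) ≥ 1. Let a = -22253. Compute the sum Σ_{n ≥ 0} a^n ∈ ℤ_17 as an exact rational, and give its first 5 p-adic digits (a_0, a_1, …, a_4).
Σ a^n = 1/(1 − a) = 1/22254;  first 5 digits = (1, 0, 8, 12, 12)

v_17(a) = 2 ≥ 1, so the series converges in ℤ_17 to 1/(1 − a) = 1/(1 − (-22253)) = 1/22254. Expand this rational in ℤ_17: compute digits iteratively via d_i = x_i mod 17, x_{i+1} = (x_i − d_i)/17. The first 5 digits are (1, 0, 8, 12, 12).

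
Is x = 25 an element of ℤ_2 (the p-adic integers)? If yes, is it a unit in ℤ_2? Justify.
x ∈ ℤ_2^× (unit); v_2(x) = 0

ℤ_2 = {x ∈ ℚ_2 : v_2(x) ≥ 0} and ℤ_2^× = {x ∈ ℤ_2 : v_2(x) = 0}. Here v_2(25) = v_2(num) − v_2(den) = 0; compare against these criteria.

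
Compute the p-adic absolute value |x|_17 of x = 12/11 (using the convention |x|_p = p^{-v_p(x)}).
|12/11|_17 = 1

Step 1 — compute v_17(x) by factoring powers of 17 out of the numerator and denominator: v_17(12/11) = 0. Step 2 — apply |x|_p = p^{-v_p(x)} = 17^{0} = 1.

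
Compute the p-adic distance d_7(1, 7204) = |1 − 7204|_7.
d_7(1, 7204) = 1/2401

Step 1 — x − y = 1 − 7204 = -7203. Step 2 — v_7(-7203) = 4 (factor: -7203 = −(7^4 · 3); the sign does not affect v_p). Step 3 — |x − y|_7 = 7^{-4} = 1/2401.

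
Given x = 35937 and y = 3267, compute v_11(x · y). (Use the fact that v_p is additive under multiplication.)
v_11(117406179) = 5

v_p(x) = 3 (factor: 35937 = 11^3 · 27); v_p(y) = 2 (factor: 3267 = 11^2 · 27). Additivity: v_p(xy) = v_p(x) + v_p(y) = 3 + 2 = 5. (Direct check: xy = 117406179 = 11^5 · (729).)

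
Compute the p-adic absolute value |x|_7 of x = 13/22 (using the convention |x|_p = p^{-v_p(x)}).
|13/22|_7 = 1

Step 1 — compute v_7(x) by factoring powers of 7 out of the numerator and denominator: v_7(13/22) = 0. Step 2 — apply |x|_p = p^{-v_p(x)} = 7^{0} = 1.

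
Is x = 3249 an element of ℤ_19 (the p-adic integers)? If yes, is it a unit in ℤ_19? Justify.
x ∈ ℤ_19 but not a unit; v_19(x) = 2 > 0

ℤ_19 = {x ∈ ℚ_19 : v_19(x) ≥ 0} and ℤ_19^× = {x ∈ ℤ_19 : v_19(x) = 0}. Here v_19(3249) = v_19(num) − v_19(den) = 2; compare against these criteria.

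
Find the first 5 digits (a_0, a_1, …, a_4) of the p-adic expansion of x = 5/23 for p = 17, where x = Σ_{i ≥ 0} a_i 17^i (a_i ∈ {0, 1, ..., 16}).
(a_0, …, a_4) = (15, 8, 15, 5, 10)

v_17(5/23) = 0 (numerator and denominator both coprime to 17), so x ∈ ℤ_17^×. Compute digits iteratively via a_i = x_i mod 17, x_{i+1} = (x_i − a_i)/17, with x_0 = x:
  x_0 = 5/23;  a_0 = 15;  x_1 = (x_0 − 15)/17 = -20/23
  x_1 = -20/23;  a_1 = 8;  x_2 = (x_1 − 8)/17 = -12/23
  x_2 = -12/23;  a_2 = 15;  x_3 = (x_2 − 15)/17 = -21/23
  x_3 = -21/23;  a_3 = 5;  x_4 = (x_3 − 5)/17 = -8/23
  x_4 = -8/23;  a_4 = 10;  x_5 = (x_4 − 10)/17 = -14/23
Digits: (15, 8, 15, 5, 10).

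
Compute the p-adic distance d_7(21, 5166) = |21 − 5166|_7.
d_7(21, 5166) = 1/343

Step 1 — x − y = 21 − 5166 = -5145. Step 2 — v_7(-5145) = 3 (factor: -5145 = −(7^3 · 15); the sign does not affect v_p). Step 3 — |x − y|_7 = 7^{-3} = 1/343.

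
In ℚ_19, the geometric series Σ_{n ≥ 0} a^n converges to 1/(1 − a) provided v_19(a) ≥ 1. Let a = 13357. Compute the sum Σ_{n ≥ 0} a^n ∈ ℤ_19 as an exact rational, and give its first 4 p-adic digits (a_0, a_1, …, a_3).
Σ a^n = 1/(1 − a) = -1/13356;  first 4 digits = (1, 0, 18, 1)

v_19(a) = 2 ≥ 1, so the series converges in ℤ_19 to 1/(1 − a) = 1/(1 − 13357) = -1/13356. Expand this rational in ℤ_19: compute digits iteratively via d_i = x_i mod 19, x_{i+1} = (x_i − d_i)/19. The first 4 digits are (1, 0, 18, 1).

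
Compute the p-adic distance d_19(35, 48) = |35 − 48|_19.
d_19(35, 48) = 1

Step 1 — x − y = 35 − 48 = -13. Step 2 — v_19(-13) = 0 (factor: -13 = −(19^0 · 13); the sign does not affect v_p). Step 3 — |x − y|_19 = 19^{0} = 1.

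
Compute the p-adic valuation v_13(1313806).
v_13(1313806) = 4

v_13(n) is the largest exponent k such that 13^k divides n. Factor out: 1313806 = 13^4 · 46. (Sign doesn't affect v_p.) So v_13(1313806) = 4.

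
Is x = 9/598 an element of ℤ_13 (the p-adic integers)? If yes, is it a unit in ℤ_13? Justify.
x ∉ ℤ_13 (v_13(x) = -1 < 0)

ℤ_13 = {x ∈ ℚ_13 : v_13(x) ≥ 0} and ℤ_13^× = {x ∈ ℤ_13 : v_13(x) = 0}. Here v_13(9/598) = v_13(num) − v_13(den) = -1; compare against these criteria.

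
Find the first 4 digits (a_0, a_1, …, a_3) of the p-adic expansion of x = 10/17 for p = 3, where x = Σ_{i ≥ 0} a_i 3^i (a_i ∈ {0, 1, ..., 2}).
(a_0, …, a_3) = (2, 2, 2, 1)

v_3(10/17) = 0 (numerator and denominator both coprime to 3), so x ∈ ℤ_3^×. Compute digits iteratively via a_i = x_i mod 3, x_{i+1} = (x_i − a_i)/3, with x_0 = x:
  x_0 = 10/17;  a_0 = 2;  x_1 = (x_0 − 2)/3 = -8/17
  x_1 = -8/17;  a_1 = 2;  x_2 = (x_1 − 2)/3 = -14/17
  x_2 = -14/17;  a_2 = 2;  x_3 = (x_2 − 2)/3 = -16/17
  x_3 = -16/17;  a_3 = 1;  x_4 = (x_3 − 1)/3 = -11/17
Digits: (2, 2, 2, 1).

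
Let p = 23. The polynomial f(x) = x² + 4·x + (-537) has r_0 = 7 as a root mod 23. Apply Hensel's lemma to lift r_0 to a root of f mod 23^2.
r_1 = 444 (mod 529)

Hensel: r_{i+1} = r_i − f(r_i)·(f′(r_i))^{-1} mod 23^{i+2}, f′(x) = 2x + 4. Iterate:
  r_0 = 7 (mod 23)
  r_1 = 444 (mod 529)
Final: r = 444 satisfies f(r) ≡ 0 mod 23^2.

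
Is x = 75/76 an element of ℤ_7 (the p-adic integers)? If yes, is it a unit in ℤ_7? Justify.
x ∈ ℤ_7^× (unit); v_7(x) = 0

ℤ_7 = {x ∈ ℚ_7 : v_7(x) ≥ 0} and ℤ_7^× = {x ∈ ℤ_7 : v_7(x) = 0}. Here v_7(75/76) = v_7(num) − v_7(den) = 0; compare against these criteria.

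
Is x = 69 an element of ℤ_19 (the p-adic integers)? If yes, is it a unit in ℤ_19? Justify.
x ∈ ℤ_19^× (unit); v_19(x) = 0

ℤ_19 = {x ∈ ℚ_19 : v_19(x) ≥ 0} and ℤ_19^× = {x ∈ ℤ_19 : v_19(x) = 0}. Here v_19(69) = v_19(num) − v_19(den) = 0; compare against these criteria.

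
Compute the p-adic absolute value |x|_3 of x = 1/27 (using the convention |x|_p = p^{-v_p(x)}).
|1/27|_3 = 27

Step 1 — compute v_3(x) by factoring powers of 3 out of the numerator and denominator: v_3(1/27) = -3. Step 2 — apply |x|_p = p^{-v_p(x)} = 3^{3} = 27.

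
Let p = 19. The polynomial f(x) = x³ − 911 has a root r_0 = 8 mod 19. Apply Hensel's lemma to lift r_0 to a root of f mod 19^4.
r_3 = 79808 (mod 130321)

Hensel: r_{i+1} = r_i − f(r_i)/f′(r_i) mod 19^{i+2}, where f′(x) = 3x². Iterate:
  r_0 = 8 (mod 19)
  r_1 = 27 (mod 361)
  r_2 = 4359 (mod 6859)
  r_3 = 79808 (mod 130321)
Final: r = 79808 with f(r) ≡ 0 mod 19^4.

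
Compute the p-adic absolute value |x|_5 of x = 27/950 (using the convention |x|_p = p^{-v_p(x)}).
|27/950|_5 = 25

Step 1 — compute v_5(x) by factoring powers of 5 out of the numerator and denominator: v_5(27/950) = -2. Step 2 — apply |x|_p = p^{-v_p(x)} = 5^{2} = 25.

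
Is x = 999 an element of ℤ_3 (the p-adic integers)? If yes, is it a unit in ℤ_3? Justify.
x ∈ ℤ_3 but not a unit; v_3(x) = 3 > 0

ℤ_3 = {x ∈ ℚ_3 : v_3(x) ≥ 0} and ℤ_3^× = {x ∈ ℤ_3 : v_3(x) = 0}. Here v_3(999) = v_3(num) − v_3(den) = 3; compare against these criteria.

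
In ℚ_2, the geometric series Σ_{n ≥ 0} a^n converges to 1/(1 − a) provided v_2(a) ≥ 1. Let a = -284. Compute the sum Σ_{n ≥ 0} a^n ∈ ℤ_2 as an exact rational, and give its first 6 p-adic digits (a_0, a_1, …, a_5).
Σ a^n = 1/(1 − a) = 1/285;  first 6 digits = (1, 0, 1, 0, 1, 1)

v_2(a) = 2 ≥ 1, so the series converges in ℤ_2 to 1/(1 − a) = 1/(1 − (-284)) = 1/285. Expand this rational in ℤ_2: compute digits iteratively via d_i = x_i mod 2, x_{i+1} = (x_i − d_i)/2. The first 6 digits are (1, 0, 1, 0, 1, 1).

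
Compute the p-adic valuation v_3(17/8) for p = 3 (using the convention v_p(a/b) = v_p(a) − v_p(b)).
v_3(17/8) = 0

Factor powers of 3 from the numerator and denominator of the reduced fraction: 17 = 3^0 · 17 and 8 = 3^0 · 8. Apply v_p(a/b) = v_p(a) − v_p(b): v_3(17/8) = 0 − 0 = 0.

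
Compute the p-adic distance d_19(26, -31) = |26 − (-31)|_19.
d_19(26, -31) = 1/19

Step 1 — x − y = 26 − (-31) = 57. Step 2 — v_19(57) = 1 (factor: 57 = (19^1 · 3); the sign does not affect v_p). Step 3 — |x − y|_19 = 19^{-1} = 1/19.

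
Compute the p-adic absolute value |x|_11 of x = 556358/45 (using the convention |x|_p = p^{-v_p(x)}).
|556358/45|_11 = 1/14641

Step 1 — compute v_11(x) by factoring powers of 11 out of the numerator and denominator: v_11(556358/45) = 4. Step 2 — apply |x|_p = p^{-v_p(x)} = 11^{-4} = 1/14641.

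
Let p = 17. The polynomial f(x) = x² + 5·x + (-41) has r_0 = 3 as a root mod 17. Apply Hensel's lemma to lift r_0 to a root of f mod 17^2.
r_1 = 241 (mod 289)

Hensel: r_{i+1} = r_i − f(r_i)·(f′(r_i))^{-1} mod 17^{i+2}, f′(x) = 2x + 5. Iterate:
  r_0 = 3 (mod 17)
  r_1 = 241 (mod 289)
Final: r = 241 satisfies f(r) ≡ 0 mod 17^2.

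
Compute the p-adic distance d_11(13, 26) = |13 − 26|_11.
d_11(13, 26) = 1

Step 1 — x − y = 13 − 26 = -13. Step 2 — v_11(-13) = 0 (factor: -13 = −(11^0 · 13); the sign does not affect v_p). Step 3 — |x − y|_11 = 11^{0} = 1.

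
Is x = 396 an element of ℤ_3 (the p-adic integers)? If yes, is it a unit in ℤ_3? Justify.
x ∈ ℤ_3 but not a unit; v_3(x) = 2 > 0

ℤ_3 = {x ∈ ℚ_3 : v_3(x) ≥ 0} and ℤ_3^× = {x ∈ ℤ_3 : v_3(x) = 0}. Here v_3(396) = v_3(num) − v_3(den) = 2; compare against these criteria.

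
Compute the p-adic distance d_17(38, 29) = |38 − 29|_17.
d_17(38, 29) = 1

Step 1 — x − y = 38 − 29 = 9. Step 2 — v_17(9) = 0 (factor: 9 = (17^0 · 9); the sign does not affect v_p). Step 3 — |x − y|_17 = 17^{0} = 1.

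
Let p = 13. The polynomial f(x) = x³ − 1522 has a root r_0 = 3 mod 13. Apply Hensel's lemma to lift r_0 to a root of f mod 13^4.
r_3 = 9272 (mod 28561)

Hensel: r_{i+1} = r_i − f(r_i)/f′(r_i) mod 13^{i+2}, where f′(x) = 3x². Iterate:
  r_0 = 3 (mod 13)
  r_1 = 146 (mod 169)
  r_2 = 484 (mod 2197)
  r_3 = 9272 (mod 28561)
Final: r = 9272 with f(r) ≡ 0 mod 13^4.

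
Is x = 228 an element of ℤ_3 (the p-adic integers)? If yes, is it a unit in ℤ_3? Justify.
x ∈ ℤ_3 but not a unit; v_3(x) = 1 > 0

ℤ_3 = {x ∈ ℚ_3 : v_3(x) ≥ 0} and ℤ_3^× = {x ∈ ℤ_3 : v_3(x) = 0}. Here v_3(228) = v_3(num) − v_3(den) = 1; compare against these criteria.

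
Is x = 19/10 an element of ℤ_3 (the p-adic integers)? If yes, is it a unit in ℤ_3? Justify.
x ∈ ℤ_3^× (unit); v_3(x) = 0

ℤ_3 = {x ∈ ℚ_3 : v_3(x) ≥ 0} and ℤ_3^× = {x ∈ ℤ_3 : v_3(x) = 0}. Here v_3(19/10) = v_3(num) − v_3(den) = 0; compare against these criteria.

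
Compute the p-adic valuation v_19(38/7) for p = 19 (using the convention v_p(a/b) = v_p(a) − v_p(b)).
v_19(38/7) = 1

Factor powers of 19 from the numerator and denominator of the reduced fraction: 38 = 19^1 · 2 and 7 = 19^0 · 7. Apply v_p(a/b) = v_p(a) − v_p(b): v_19(38/7) = 1 − 0 = 1.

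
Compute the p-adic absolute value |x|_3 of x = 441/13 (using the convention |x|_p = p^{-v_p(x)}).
|441/13|_3 = 1/9

Step 1 — compute v_3(x) by factoring powers of 3 out of the numerator and denominator: v_3(441/13) = 2. Step 2 — apply |x|_p = p^{-v_p(x)} = 3^{-2} = 1/9.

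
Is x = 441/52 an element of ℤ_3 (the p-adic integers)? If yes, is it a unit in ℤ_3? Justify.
x ∈ ℤ_3 but not a unit; v_3(x) = 2 > 0

ℤ_3 = {x ∈ ℚ_3 : v_3(x) ≥ 0} and ℤ_3^× = {x ∈ ℤ_3 : v_3(x) = 0}. Here v_3(441/52) = v_3(num) − v_3(den) = 2; compare against these criteria.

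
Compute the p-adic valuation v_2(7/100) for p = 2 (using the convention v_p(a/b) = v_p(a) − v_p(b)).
v_2(7/100) = -2

Factor powers of 2 from the numerator and denominator of the reduced fraction: 7 = 2^0 · 7 and 100 = 2^2 · 25. Apply v_p(a/b) = v_p(a) − v_p(b): v_2(7/100) = 0 − 2 = -2.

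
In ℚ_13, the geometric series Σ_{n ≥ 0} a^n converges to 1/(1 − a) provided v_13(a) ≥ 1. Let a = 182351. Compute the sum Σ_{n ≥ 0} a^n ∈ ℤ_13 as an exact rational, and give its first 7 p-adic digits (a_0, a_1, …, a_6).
Σ a^n = 1/(1 − a) = -1/182350;  first 7 digits = (1, 0, 0, 5, 6, 0, 12)

v_13(a) = 3 ≥ 1, so the series converges in ℤ_13 to 1/(1 − a) = 1/(1 − 182351) = -1/182350. Expand this rational in ℤ_13: compute digits iteratively via d_i = x_i mod 13, x_{i+1} = (x_i − d_i)/13. The first 7 digits are (1, 0, 0, 5, 6, 0, 12).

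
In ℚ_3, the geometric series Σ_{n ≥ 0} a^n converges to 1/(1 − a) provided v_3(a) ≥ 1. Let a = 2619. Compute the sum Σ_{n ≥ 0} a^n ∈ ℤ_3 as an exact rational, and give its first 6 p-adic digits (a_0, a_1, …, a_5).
Σ a^n = 1/(1 − a) = -1/2618;  first 6 digits = (1, 0, 0, 1, 2, 1)

v_3(a) = 3 ≥ 1, so the series converges in ℤ_3 to 1/(1 − a) = 1/(1 − 2619) = -1/2618. Expand this rational in ℤ_3: compute digits iteratively via d_i = x_i mod 3, x_{i+1} = (x_i − d_i)/3. The first 6 digits are (1, 0, 0, 1, 2, 1).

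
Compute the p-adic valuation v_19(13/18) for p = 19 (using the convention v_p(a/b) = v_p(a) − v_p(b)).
v_19(13/18) = 0

Factor powers of 19 from the numerator and denominator of the reduced fraction: 13 = 19^0 · 13 and 18 = 19^0 · 18. Apply v_p(a/b) = v_p(a) − v_p(b): v_19(13/18) = 0 − 0 = 0.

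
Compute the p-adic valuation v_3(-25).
v_3(-25) = 0

v_3(n) is the largest exponent k such that 3^k divides n. Factor out: -25 = -3^0 · 25. (Sign doesn't affect v_p.) So v_3(-25) = 0.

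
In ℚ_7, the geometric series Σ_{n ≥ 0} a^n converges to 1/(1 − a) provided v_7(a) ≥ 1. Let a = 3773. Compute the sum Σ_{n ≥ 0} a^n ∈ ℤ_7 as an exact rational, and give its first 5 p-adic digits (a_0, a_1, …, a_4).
Σ a^n = 1/(1 − a) = -1/3772;  first 5 digits = (1, 0, 0, 4, 1)

v_7(a) = 3 ≥ 1, so the series converges in ℤ_7 to 1/(1 − a) = 1/(1 − 3773) = -1/3772. Expand this rational in ℤ_7: compute digits iteratively via d_i = x_i mod 7, x_{i+1} = (x_i − d_i)/7. The first 5 digits are (1, 0, 0, 4, 1).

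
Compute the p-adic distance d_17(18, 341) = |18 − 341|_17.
d_17(18, 341) = 1/17

Step 1 — x − y = 18 − 341 = -323. Step 2 — v_17(-323) = 1 (factor: -323 = −(17^1 · 19); the sign does not affect v_p). Step 3 — |x − y|_17 = 17^{-1} = 1/17.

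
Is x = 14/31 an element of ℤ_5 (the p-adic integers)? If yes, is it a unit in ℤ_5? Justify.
x ∈ ℤ_5^× (unit); v_5(x) = 0

ℤ_5 = {x ∈ ℚ_5 : v_5(x) ≥ 0} and ℤ_5^× = {x ∈ ℤ_5 : v_5(x) = 0}. Here v_5(14/31) = v_5(num) − v_5(den) = 0; compare against these criteria.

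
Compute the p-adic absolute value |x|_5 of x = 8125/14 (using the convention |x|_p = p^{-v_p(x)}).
|8125/14|_5 = 1/625

Step 1 — compute v_5(x) by factoring powers of 5 out of the numerator and denominator: v_5(8125/14) = 4. Step 2 — apply |x|_p = p^{-v_p(x)} = 5^{-4} = 1/625.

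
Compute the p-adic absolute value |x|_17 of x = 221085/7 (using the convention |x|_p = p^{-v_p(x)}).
|221085/7|_17 = 1/4913

Step 1 — compute v_17(x) by factoring powers of 17 out of the numerator and denominator: v_17(221085/7) = 3. Step 2 — apply |x|_p = p^{-v_p(x)} = 17^{-3} = 1/4913.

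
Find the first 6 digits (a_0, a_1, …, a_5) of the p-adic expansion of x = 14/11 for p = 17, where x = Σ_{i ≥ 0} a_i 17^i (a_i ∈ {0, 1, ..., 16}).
(a_0, …, a_5) = (9, 15, 13, 10, 4, 9)

v_17(14/11) = 0 (numerator and denominator both coprime to 17), so x ∈ ℤ_17^×. Compute digits iteratively via a_i = x_i mod 17, x_{i+1} = (x_i − a_i)/17, with x_0 = x:
  x_0 = 14/11;  a_0 = 9;  x_1 = (x_0 − 9)/17 = -5/11
  x_1 = -5/11;  a_1 = 15;  x_2 = (x_1 − 15)/17 = -10/11
  x_2 = -10/11;  a_2 = 13;  x_3 = (x_2 − 13)/17 = -9/11
  x_3 = -9/11;  a_3 = 10;  x_4 = (x_3 − 10)/17 = -7/11
  x_4 = -7/11;  a_4 = 4;  x_5 = (x_4 − 4)/17 = -3/11
  x_5 = -3/11;  a_5 = 9;  x_6 = (x_5 − 9)/17 = -6/11
Digits: (9, 15, 13, 10, 4, 9).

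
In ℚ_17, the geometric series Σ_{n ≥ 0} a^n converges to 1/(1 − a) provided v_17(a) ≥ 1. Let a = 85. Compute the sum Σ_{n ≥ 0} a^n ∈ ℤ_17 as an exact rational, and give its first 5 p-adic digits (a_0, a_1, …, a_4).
Σ a^n = 1/(1 − a) = -1/84;  first 5 digits = (1, 5, 8, 7, 3)

v_17(a) = 1 ≥ 1, so the series converges in ℤ_17 to 1/(1 − a) = 1/(1 − 85) = -1/84. Expand this rational in ℤ_17: compute digits iteratively via d_i = x_i mod 17, x_{i+1} = (x_i − d_i)/17. The first 5 digits are (1, 5, 8, 7, 3).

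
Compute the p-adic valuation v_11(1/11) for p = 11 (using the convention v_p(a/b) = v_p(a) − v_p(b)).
v_11(1/11) = -1

Factor powers of 11 from the numerator and denominator of the reduced fraction: 1 = 11^0 · 1 and 11 = 11^1 · 1. Apply v_p(a/b) = v_p(a) − v_p(b): v_11(1/11) = 0 − 1 = -1.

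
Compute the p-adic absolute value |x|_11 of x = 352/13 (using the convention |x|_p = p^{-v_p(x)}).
|352/13|_11 = 1/11

Step 1 — compute v_11(x) by factoring powers of 11 out of the numerator and denominator: v_11(352/13) = 1. Step 2 — apply |x|_p = p^{-v_p(x)} = 11^{-1} = 1/11.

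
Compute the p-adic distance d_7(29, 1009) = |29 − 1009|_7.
d_7(29, 1009) = 1/49

Step 1 — x − y = 29 − 1009 = -980. Step 2 — v_7(-980) = 2 (factor: -980 = −(7^2 · 20); the sign does not affect v_p). Step 3 — |x − y|_7 = 7^{-2} = 1/49.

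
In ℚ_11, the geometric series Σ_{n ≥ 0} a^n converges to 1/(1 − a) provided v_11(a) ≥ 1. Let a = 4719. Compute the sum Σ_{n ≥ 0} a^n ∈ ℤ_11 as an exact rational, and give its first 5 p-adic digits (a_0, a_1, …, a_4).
Σ a^n = 1/(1 − a) = -1/4718;  first 5 digits = (1, 0, 6, 3, 3)

v_11(a) = 2 ≥ 1, so the series converges in ℤ_11 to 1/(1 − a) = 1/(1 − 4719) = -1/4718. Expand this rational in ℤ_11: compute digits iteratively via d_i = x_i mod 11, x_{i+1} = (x_i − d_i)/11. The first 5 digits are (1, 0, 6, 3, 3).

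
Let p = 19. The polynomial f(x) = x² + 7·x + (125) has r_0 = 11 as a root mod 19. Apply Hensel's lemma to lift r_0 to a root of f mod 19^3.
r_2 = 4058 (mod 6859)

Hensel: r_{i+1} = r_i − f(r_i)·(f′(r_i))^{-1} mod 19^{i+2}, f′(x) = 2x + 7. Iterate:
  r_0 = 11 (mod 19)
  r_1 = 87 (mod 361)
  r_2 = 4058 (mod 6859)
Final: r = 4058 satisfies f(r) ≡ 0 mod 19^3.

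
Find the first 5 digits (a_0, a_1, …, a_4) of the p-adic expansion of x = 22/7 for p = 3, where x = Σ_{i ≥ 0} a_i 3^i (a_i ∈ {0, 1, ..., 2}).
(a_0, …, a_4) = (1, 2, 0, 2, 1)

v_3(22/7) = 0 (numerator and denominator both coprime to 3), so x ∈ ℤ_3^×. Compute digits iteratively via a_i = x_i mod 3, x_{i+1} = (x_i − a_i)/3, with x_0 = x:
  x_0 = 22/7;  a_0 = 1;  x_1 = (x_0 − 1)/3 = 5/7
  x_1 = 5/7;  a_1 = 2;  x_2 = (x_1 − 2)/3 = -3/7
  x_2 = -3/7;  a_2 = 0;  x_3 = (x_2 − 0)/3 = -1/7
  x_3 = -1/7;  a_3 = 2;  x_4 = (x_3 − 2)/3 = -5/7
  x_4 = -5/7;  a_4 = 1;  x_5 = (x_4 − 1)/3 = -4/7
Digits: (1, 2, 0, 2, 1).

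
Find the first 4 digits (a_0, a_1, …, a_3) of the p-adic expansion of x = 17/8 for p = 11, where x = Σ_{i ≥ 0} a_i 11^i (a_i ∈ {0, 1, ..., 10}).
(a_0, …, a_3) = (9, 9, 6, 9)

v_11(17/8) = 0 (numerator and denominator both coprime to 11), so x ∈ ℤ_11^×. Compute digits iteratively via a_i = x_i mod 11, x_{i+1} = (x_i − a_i)/11, with x_0 = x:
  x_0 = 17/8;  a_0 = 9;  x_1 = (x_0 − 9)/11 = -5/8
  x_1 = -5/8;  a_1 = 9;  x_2 = (x_1 − 9)/11 = -7/8
  x_2 = -7/8;  a_2 = 6;  x_3 = (x_2 − 6)/11 = -5/8
  x_3 = -5/8;  a_3 = 9;  x_4 = (x_3 − 9)/11 = -7/8
Digits: (9, 9, 6, 9).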